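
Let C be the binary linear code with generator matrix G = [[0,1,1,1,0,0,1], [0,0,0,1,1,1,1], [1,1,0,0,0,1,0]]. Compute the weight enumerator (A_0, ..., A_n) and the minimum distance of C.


Weight distribution: A_0 = 1, A_3 = 2, A_4 = 3, A_5 = 2. Minimum distance d = 3.

Enumerate all 2^3 = 8 messages m ∈ F_2^3.
For each, compute codeword c = mG in F_2^7, then tally its weight.
  m = 000 → c = 0000000, weight = 0.
  m = 100 → c = 0111001, weight = 4.
  m = 010 → c = 0001111, weight = 4.
  m = 110 → c = 0110110, weight = 4.
  m = 001 → c = 1100010, weight = 3.
  m = 101 → c = 1011011, weight = 5.
  m = 011 → c = 1101101, weight = 5.
  m = 111 → c = 1010100, weight = 3.
Tally weights:
  weight 0: 1 codewords.
  weight 3: 2 codewords.
  weight 4: 3 codewords.
  weight 5: 2 codewords.
Minimum distance d = smallest w > 0 with A_w > 0 = 3.
Sanity: Σ A_w = 8 = 2^3 = 8 ✓.


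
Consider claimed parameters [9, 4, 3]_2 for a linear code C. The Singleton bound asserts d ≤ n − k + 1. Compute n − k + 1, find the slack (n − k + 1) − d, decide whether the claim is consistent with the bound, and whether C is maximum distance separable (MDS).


Singleton RHS = n − k + 1 = 6, slack = 3, bound satisfied, not MDS.

Singleton bound: d ≤ n − k + 1.
Here n = 9, k = 4, so n − k + 1 = 6.
Given d = 3, check d ≤ 6: YES.
Slack = (n − k + 1) − d = 3.
The code is NOT MDS (slack = 3 > 0).
Description: the claimed parameters are [9, 4, 3]_2; such a code would be non-MDS.


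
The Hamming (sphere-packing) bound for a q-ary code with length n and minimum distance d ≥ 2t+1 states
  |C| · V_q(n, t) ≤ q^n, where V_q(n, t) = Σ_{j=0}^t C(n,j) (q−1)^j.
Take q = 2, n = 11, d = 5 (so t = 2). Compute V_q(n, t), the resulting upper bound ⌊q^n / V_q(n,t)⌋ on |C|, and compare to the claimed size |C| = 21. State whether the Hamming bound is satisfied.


V_q(n, t) = 67, q^n = 2048, Hamming bound = 30, |C| = 21 ≤ bound (satisfied).

Step 1: Compute V_q(n, t) = Σ_{j=0}^2 C(n, j) (q−1)^j.
  j = 0: C(11,0)·(1)^0 = 1·1 = 1.
  j = 1: C(11,1)·(1)^1 = 11·1 = 11.
  j = 2: C(11,2)·(1)^2 = 55·1 = 55.
  V_q(n, t) = 1 + 11 + 55 = 67.
Step 2: q^n = 2^11 = 2048.
Step 3: Hamming bound ⌊q^n / V_q(n,t)⌋ = ⌊2048/67⌋ = 30.
Step 4: Compare |C| = 21 to 30: satisfied.
The claimed |C| lies below the Hamming bound.


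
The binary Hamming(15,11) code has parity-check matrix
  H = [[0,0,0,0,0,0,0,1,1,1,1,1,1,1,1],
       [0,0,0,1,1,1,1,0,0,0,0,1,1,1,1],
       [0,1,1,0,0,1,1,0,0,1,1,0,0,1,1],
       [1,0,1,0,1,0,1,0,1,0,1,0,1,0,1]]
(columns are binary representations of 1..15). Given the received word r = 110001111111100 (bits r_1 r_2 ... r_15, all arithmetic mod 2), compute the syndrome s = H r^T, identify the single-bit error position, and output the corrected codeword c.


s = (0, 0, 1, 1)^T, error position = 3, corrected codeword c = 111001111111100

Compute s = H r^T mod 2 one row at a time:
  s_1 = 1 + 1 + 1 + 1 + 1 + 1 + 0 + 0 = 6 ≡ 0 (mod 2).
  s_2 = 0 + 0 + 1 + 1 + 1 + 1 + 0 + 0 = 4 ≡ 0 (mod 2).
  s_3 = 1 + 0 + 1 + 1 + 1 + 1 + 0 + 0 = 5 ≡ 1 (mod 2).
  s_4 = 1 + 0 + 0 + 1 + 1 + 1 + 1 + 0 = 5 ≡ 1 (mod 2).
s = (0, 0, 1, 1)^T — this equals column 3 of H (binary 0011), so error is at position 3.
Correct: flip bit 3 of r = 110001111111100 to get c = 111001111111100.


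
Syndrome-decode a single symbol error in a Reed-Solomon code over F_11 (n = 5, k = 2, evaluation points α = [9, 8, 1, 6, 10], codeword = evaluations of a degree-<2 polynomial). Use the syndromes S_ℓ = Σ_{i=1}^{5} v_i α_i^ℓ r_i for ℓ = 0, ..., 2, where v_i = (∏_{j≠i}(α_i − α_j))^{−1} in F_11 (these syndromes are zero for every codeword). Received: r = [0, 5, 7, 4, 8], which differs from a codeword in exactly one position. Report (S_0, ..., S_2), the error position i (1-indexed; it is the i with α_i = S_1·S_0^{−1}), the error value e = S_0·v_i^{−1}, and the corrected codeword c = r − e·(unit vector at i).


S = (4, 7, 4), error at position 5, error magnitude e = 2, c = [0, 5, 7, 4, 6].

Step 1: column multipliers v_i = (∏_{j≠i}(α_i − α_j))^{−1} mod 11.
  i = 1 (α = 9): (9−8)(9−1)(9−6)(9−10) = 1·8·3·(−1) = −24 ≡ 9, so v_1 = 9^{−1} = 5 (mod 11).
  i = 2 (α = 8): (8−9)(8−1)(8−6)(8−10) = (−1)·7·2·(−2) = 28 ≡ 6, so v_2 = 6^{−1} = 2 (mod 11).
  i = 3 (α = 1): (1−9)(1−8)(1−6)(1−10) = (−8)·(−7)·(−5)·(−9) = 2520 ≡ 1, so v_3 = 1^{−1} = 1 (mod 11).
  i = 4 (α = 6): (6−9)(6−8)(6−1)(6−10) = (−3)·(−2)·5·(−4) = −120 ≡ 1, so v_4 = 1^{−1} = 1 (mod 11).
  i = 5 (α = 10): (10−9)(10−8)(10−1)(10−6) = 1·2·9·4 = 72 ≡ 6, so v_5 = 6^{−1} = 2 (mod 11).
  v = [5, 2, 1, 1, 2].
Step 2: syndromes of r = [0, 5, 7, 4, 8] (all sums mod 11).
  S_0 = Σ v_i r_i = 5·0 + 2·5 + 1·7 + 1·4 + 2·8 = 37 ≡ 4.
  S_1 = Σ v_i α_i r_i = 5·9·0 + 2·8·5 + 1·1·7 + 1·6·4 + 2·10·8 = 271 ≡ 7.
  α_i^2 mod 11 = [4, 9, 1, 3, 1].
  S_2 = Σ v_i α_i^2 r_i = 5·4·0 + 2·9·5 + 1·1·7 + 1·3·4 + 2·1·8 = 125 ≡ 4.
  S = (4, 7, 4) ≠ 0, so r is not a codeword (an error is present).
Step 3: locate the error. For a single error e at position i, S_ℓ = v_i·e·α_i^ℓ, so α_err = S_1/S_0.
  S_0^{−1} = 4^{−1} = 3 (mod 11), so α_err = 7·3 = 21 ≡ 10 = α_5. Error position i = 5.
  Consistency check: S_2/S_1 = 4·8 = 32 ≡ 10 = α_err ✓ (single-error assumption holds).
Step 4: error magnitude e = S_0/v_5 = S_0·∏_{j≠5}(α_5 − α_j) = 4·6 = 24 ≡ 2 (mod 11).
Step 5: correct position 5: c_5 = r_5 − e = 8 − 2 ≡ 6 (mod 11). Hence c = [0, 5, 7, 4, 6].
  Check: interpolating c through the α_i gives m(x) = 1 + 6·x (degree < 2) with m(α_i) = c_i for every i, so c is indeed a codeword.


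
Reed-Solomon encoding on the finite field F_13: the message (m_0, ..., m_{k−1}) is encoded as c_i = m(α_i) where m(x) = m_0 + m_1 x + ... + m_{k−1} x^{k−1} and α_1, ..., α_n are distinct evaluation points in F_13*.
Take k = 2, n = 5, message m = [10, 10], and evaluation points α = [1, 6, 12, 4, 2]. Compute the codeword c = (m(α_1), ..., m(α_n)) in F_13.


c = [7, 5, 0, 11, 4]

Message polynomial: m(x) = 10 + 10·x (mod 13).
For each evaluation point α_i, compute m(α_i) mod 13:
  α_1 = 1: Horner steps 10 → 7, so m(1) = 7.
  α_2 = 6: Horner steps 10 → 5, so m(6) = 5.
  α_3 = 12: Horner steps 10 → 0, so m(12) = 0.
  α_4 = 4: Horner steps 10 → 11, so m(4) = 11.
  α_5 = 2: Horner steps 10 → 4, so m(2) = 4.
Codeword c = [7, 5, 0, 11, 4] ∈ F_13^5.


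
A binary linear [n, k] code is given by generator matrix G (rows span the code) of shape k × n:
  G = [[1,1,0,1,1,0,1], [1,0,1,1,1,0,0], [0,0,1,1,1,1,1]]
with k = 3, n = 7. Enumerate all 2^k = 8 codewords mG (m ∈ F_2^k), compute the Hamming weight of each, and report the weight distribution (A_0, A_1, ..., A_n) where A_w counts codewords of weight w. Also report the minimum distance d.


Weight distribution: A_0 = 1, A_3 = 2, A_4 = 3, A_5 = 2. Minimum distance d = 3.

Enumerate all 2^3 = 8 messages m ∈ F_2^3.
For each, compute codeword c = mG in F_2^7, then tally its weight.
  m = 000 → c = 0000000, weight = 0.
  m = 100 → c = 1101101, weight = 5.
  m = 010 → c = 1011100, weight = 4.
  m = 110 → c = 0110001, weight = 3.
  m = 001 → c = 0011111, weight = 5.
  m = 101 → c = 1110010, weight = 4.
  m = 011 → c = 1000011, weight = 3.
  m = 111 → c = 0101110, weight = 4.
Tally weights:
  weight 0: 1 codewords.
  weight 3: 2 codewords.
  weight 4: 3 codewords.
  weight 5: 2 codewords.
Minimum distance d = smallest w > 0 with A_w > 0 = 3.
Sanity: Σ A_w = 8 = 2^3 = 8 ✓.


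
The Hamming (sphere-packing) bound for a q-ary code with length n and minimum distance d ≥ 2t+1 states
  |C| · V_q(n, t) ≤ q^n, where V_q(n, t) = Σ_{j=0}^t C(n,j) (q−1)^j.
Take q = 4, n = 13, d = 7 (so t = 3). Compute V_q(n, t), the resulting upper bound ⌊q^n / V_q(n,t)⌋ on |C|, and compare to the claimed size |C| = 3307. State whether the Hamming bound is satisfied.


V_q(n, t) = 8464, q^n = 67108864, Hamming bound = 7928, |C| = 3307 ≤ bound (satisfied).

Step 1: Compute V_q(n, t) = Σ_{j=0}^3 C(n, j) (q−1)^j.
  j = 0: C(13,0)·(3)^0 = 1·1 = 1.
  j = 1: C(13,1)·(3)^1 = 13·3 = 39.
  j = 2: C(13,2)·(3)^2 = 78·9 = 702.
  j = 3: C(13,3)·(3)^3 = 286·27 = 7722.
  V_q(n, t) = 1 + 39 + 702 + 7722 = 8464.
Step 2: q^n = 4^13 = 67108864.
Step 3: Hamming bound ⌊q^n / V_q(n,t)⌋ = ⌊67108864/8464⌋ = 7928.
Step 4: Compare |C| = 3307 to 7928: satisfied.
The claimed |C| lies below the Hamming bound.


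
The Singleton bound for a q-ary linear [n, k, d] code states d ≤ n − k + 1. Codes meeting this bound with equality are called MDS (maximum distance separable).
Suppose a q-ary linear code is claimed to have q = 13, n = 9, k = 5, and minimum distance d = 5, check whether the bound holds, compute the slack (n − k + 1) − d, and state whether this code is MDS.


Singleton RHS = n − k + 1 = 5, slack = 0, bound satisfied, MDS.

Singleton bound: d ≤ n − k + 1.
Here n = 9, k = 5, so n − k + 1 = 5.
Given d = 5, check d ≤ 5: YES.
Slack = (n − k + 1) − d = 0.
The code is MDS (slack = 0).
Description: the claimed parameters are [9, 5, 5]_13; such a code would be MDS (meets Singleton bound).


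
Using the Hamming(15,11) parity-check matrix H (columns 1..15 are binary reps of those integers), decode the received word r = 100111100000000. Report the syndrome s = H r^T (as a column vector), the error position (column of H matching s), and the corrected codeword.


s = (0, 0, 0, 1)^T, error position = 1, corrected codeword c = 000111100000000

Compute s = H r^T mod 2 one row at a time:
  s_1 = 0 + 0 + 0 + 0 + 0 + 0 + 0 + 0 = 0 ≡ 0 (mod 2).
  s_2 = 1 + 1 + 1 + 1 + 0 + 0 + 0 + 0 = 4 ≡ 0 (mod 2).
  s_3 = 0 + 0 + 1 + 1 + 0 + 0 + 0 + 0 = 2 ≡ 0 (mod 2).
  s_4 = 1 + 0 + 1 + 1 + 0 + 0 + 0 + 0 = 3 ≡ 1 (mod 2).
s = (0, 0, 0, 1)^T — this equals column 1 of H (binary 0001), so error is at position 1.
Correct: flip bit 1 of r = 100111100000000 to get c = 000111100000000.


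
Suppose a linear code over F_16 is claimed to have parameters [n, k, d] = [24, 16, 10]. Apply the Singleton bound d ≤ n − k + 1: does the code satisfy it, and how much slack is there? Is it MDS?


Singleton RHS = n − k + 1 = 9, slack = -1, bound violated (no such code; not MDS).

Singleton bound: d ≤ n − k + 1.
Here n = 24, k = 16, so n − k + 1 = 9.
Given d = 10, check d ≤ 9: NO.
Slack = (n − k + 1) − d = -1.
The slack is negative: d = 10 exceeds n − k + 1 = 9 by 1, so the Singleton bound is violated and no linear [24, 16, 10]_16 code can exist. In particular it is not MDS (MDS requires d = n − k + 1 exactly).
Description: the claimed parameters are [24, 16, 10]_16; such a code would be impossible (violates the Singleton bound).


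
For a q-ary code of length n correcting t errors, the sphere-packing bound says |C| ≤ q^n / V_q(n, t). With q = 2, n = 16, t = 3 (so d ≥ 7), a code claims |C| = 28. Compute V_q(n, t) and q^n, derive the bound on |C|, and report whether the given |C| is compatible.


V_q(n, t) = 697, q^n = 65536, Hamming bound = 94, |C| = 28 ≤ bound (satisfied).

Step 1: Compute V_q(n, t) = Σ_{j=0}^3 C(n, j) (q−1)^j.
  j = 0: C(16,0)·(1)^0 = 1·1 = 1.
  j = 1: C(16,1)·(1)^1 = 16·1 = 16.
  j = 2: C(16,2)·(1)^2 = 120·1 = 120.
  j = 3: C(16,3)·(1)^3 = 560·1 = 560.
  V_q(n, t) = 1 + 16 + 120 + 560 = 697.
Step 2: q^n = 2^16 = 65536.
Step 3: Hamming bound ⌊q^n / V_q(n,t)⌋ = ⌊65536/697⌋ = 94.
Step 4: Compare |C| = 28 to 94: satisfied.
The claimed |C| lies below the Hamming bound.


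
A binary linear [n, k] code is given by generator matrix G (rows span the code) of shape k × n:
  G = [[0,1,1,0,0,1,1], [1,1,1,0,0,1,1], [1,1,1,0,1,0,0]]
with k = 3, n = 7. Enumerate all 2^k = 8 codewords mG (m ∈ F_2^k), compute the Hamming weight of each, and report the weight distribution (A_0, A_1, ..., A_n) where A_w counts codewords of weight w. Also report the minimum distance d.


Weight distribution: A_0 = 1, A_1 = 1, A_3 = 2, A_4 = 3, A_5 = 1. Minimum distance d = 1.

Enumerate all 2^3 = 8 messages m ∈ F_2^3.
For each, compute codeword c = mG in F_2^7, then tally its weight.
  m = 000 → c = 0000000, weight = 0.
  m = 100 → c = 0110011, weight = 4.
  m = 010 → c = 1110011, weight = 5.
  m = 110 → c = 1000000, weight = 1.
  m = 001 → c = 1110100, weight = 4.
  m = 101 → c = 1000111, weight = 4.
  m = 011 → c = 0000111, weight = 3.
  m = 111 → c = 0110100, weight = 3.
Tally weights:
  weight 0: 1 codewords.
  weight 1: 1 codewords.
  weight 3: 2 codewords.
  weight 4: 3 codewords.
  weight 5: 1 codewords.
Minimum distance d = smallest w > 0 with A_w > 0 = 1.
Sanity: Σ A_w = 8 = 2^3 = 8 ✓.


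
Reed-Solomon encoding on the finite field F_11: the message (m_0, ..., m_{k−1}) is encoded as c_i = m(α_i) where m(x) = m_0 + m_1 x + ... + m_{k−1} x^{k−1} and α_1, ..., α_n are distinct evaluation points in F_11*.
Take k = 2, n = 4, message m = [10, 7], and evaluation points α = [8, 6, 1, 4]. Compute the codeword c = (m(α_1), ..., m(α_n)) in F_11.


c = [0, 8, 6, 5]

Message polynomial: m(x) = 10 + 7·x (mod 11).
For each evaluation point α_i, compute m(α_i) mod 11:
  α_1 = 8: Horner steps 7 → 0, so m(8) = 0.
  α_2 = 6: Horner steps 7 → 8, so m(6) = 8.
  α_3 = 1: Horner steps 7 → 6, so m(1) = 6.
  α_4 = 4: Horner steps 7 → 5, so m(4) = 5.
Codeword c = [0, 8, 6, 5] ∈ F_11^4.


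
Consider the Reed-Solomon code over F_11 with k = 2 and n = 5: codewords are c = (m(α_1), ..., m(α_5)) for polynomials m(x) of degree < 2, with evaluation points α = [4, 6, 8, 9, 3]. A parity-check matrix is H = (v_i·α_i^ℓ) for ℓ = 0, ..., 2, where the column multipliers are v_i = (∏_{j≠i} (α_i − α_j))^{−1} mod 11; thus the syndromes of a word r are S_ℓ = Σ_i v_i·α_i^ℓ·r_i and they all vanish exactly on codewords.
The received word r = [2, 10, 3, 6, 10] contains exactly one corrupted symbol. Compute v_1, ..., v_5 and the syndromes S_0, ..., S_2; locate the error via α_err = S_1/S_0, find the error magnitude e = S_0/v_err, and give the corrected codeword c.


S = (8, 4, 2), error at position 2, error magnitude e = 2, c = [2, 8, 3, 6, 10].

Step 1: column multipliers v_i = (∏_{j≠i}(α_i − α_j))^{−1} mod 11.
  i = 1 (α = 4): (4−6)(4−8)(4−9)(4−3) = (−2)·(−4)·(−5)·1 = −40 ≡ 4, so v_1 = 4^{−1} = 3 (mod 11).
  i = 2 (α = 6): (6−4)(6−8)(6−9)(6−3) = 2·(−2)·(−3)·3 = 36 ≡ 3, so v_2 = 3^{−1} = 4 (mod 11).
  i = 3 (α = 8): (8−4)(8−6)(8−9)(8−3) = 4·2·(−1)·5 = −40 ≡ 4, so v_3 = 4^{−1} = 3 (mod 11).
  i = 4 (α = 9): (9−4)(9−6)(9−8)(9−3) = 5·3·1·6 = 90 ≡ 2, so v_4 = 2^{−1} = 6 (mod 11).
  i = 5 (α = 3): (3−4)(3−6)(3−8)(3−9) = (−1)·(−3)·(−5)·(−6) = 90 ≡ 2, so v_5 = 2^{−1} = 6 (mod 11).
  v = [3, 4, 3, 6, 6].
Step 2: syndromes of r = [2, 10, 3, 6, 10] (all sums mod 11).
  S_0 = Σ v_i r_i = 3·2 + 4·10 + 3·3 + 6·6 + 6·10 = 151 ≡ 8.
  S_1 = Σ v_i α_i r_i = 3·4·2 + 4·6·10 + 3·8·3 + 6·9·6 + 6·3·10 = 840 ≡ 4.
  α_i^2 mod 11 = [5, 3, 9, 4, 9].
  S_2 = Σ v_i α_i^2 r_i = 3·5·2 + 4·3·10 + 3·9·3 + 6·4·6 + 6·9·10 = 915 ≡ 2.
  S = (8, 4, 2) ≠ 0, so r is not a codeword (an error is present).
Step 3: locate the error. For a single error e at position i, S_ℓ = v_i·e·α_i^ℓ, so α_err = S_1/S_0.
  S_0^{−1} = 8^{−1} = 7 (mod 11), so α_err = 4·7 = 28 ≡ 6 = α_2. Error position i = 2.
  Consistency check: S_2/S_1 = 2·3 = 6 ≡ 6 = α_err ✓ (single-error assumption holds).
Step 4: error magnitude e = S_0/v_2 = S_0·∏_{j≠2}(α_2 − α_j) = 8·3 = 24 ≡ 2 (mod 11).
Step 5: correct position 2: c_2 = r_2 − e = 10 − 2 ≡ 8 (mod 11). Hence c = [2, 8, 3, 6, 10].
  Check: interpolating c through the α_i gives m(x) = 1 + 3·x (degree < 2) with m(α_i) = c_i for every i, so c is indeed a codeword.


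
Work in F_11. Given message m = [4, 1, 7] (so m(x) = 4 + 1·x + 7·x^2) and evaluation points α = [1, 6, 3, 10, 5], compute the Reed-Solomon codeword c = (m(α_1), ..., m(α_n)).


c = [1, 9, 4, 10, 8]

Message polynomial: m(x) = 4 + 1·x + 7·x^2 (mod 11).
For each evaluation point α_i, compute m(α_i) mod 11:
  α_1 = 1: Horner steps 7 → 8 → 1, so m(1) = 1.
  α_2 = 6: Horner steps 7 → 10 → 9, so m(6) = 9.
  α_3 = 3: Horner steps 7 → 0 → 4, so m(3) = 4.
  α_4 = 10: Horner steps 7 → 5 → 10, so m(10) = 10.
  α_5 = 5: Horner steps 7 → 3 → 8, so m(5) = 8.
Codeword c = [1, 9, 4, 10, 8] ∈ F_11^5.


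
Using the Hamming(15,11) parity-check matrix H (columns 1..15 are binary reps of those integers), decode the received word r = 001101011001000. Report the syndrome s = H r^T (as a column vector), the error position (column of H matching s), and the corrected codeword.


s = (1, 1, 0, 0)^T, error position = 12, corrected codeword c = 001101011000000

Compute s = H r^T mod 2 one row at a time:
  s_1 = 1 + 1 + 0 + 0 + 1 + 0 + 0 + 0 = 3 ≡ 1 (mod 2).
  s_2 = 1 + 0 + 1 + 0 + 1 + 0 + 0 + 0 = 3 ≡ 1 (mod 2).
  s_3 = 0 + 1 + 1 + 0 + 0 + 0 + 0 + 0 = 2 ≡ 0 (mod 2).
  s_4 = 0 + 1 + 0 + 0 + 1 + 0 + 0 + 0 = 2 ≡ 0 (mod 2).
s = (1, 1, 0, 0)^T — this equals column 12 of H (binary 1100), so error is at position 12.
Correct: flip bit 12 of r = 001101011001000 to get c = 001101011000000.


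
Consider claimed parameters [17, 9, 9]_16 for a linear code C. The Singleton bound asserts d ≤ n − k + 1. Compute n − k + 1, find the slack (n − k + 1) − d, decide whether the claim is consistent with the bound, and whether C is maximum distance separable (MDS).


Singleton RHS = n − k + 1 = 9, slack = 0, bound satisfied, MDS.

Singleton bound: d ≤ n − k + 1.
Here n = 17, k = 9, so n − k + 1 = 9.
Given d = 9, check d ≤ 9: YES.
Slack = (n − k + 1) − d = 0.
The code is MDS (slack = 0).
Description: the claimed parameters are [17, 9, 9]_16; such a code would be MDS (meets Singleton bound).


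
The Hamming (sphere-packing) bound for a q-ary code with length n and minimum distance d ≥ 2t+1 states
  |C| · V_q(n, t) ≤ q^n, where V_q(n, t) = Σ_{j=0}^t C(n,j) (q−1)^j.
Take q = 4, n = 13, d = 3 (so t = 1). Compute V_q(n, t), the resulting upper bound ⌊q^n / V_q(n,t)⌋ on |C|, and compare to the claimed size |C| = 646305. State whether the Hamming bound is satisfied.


V_q(n, t) = 40, q^n = 67108864, Hamming bound = 1677721, |C| = 646305 ≤ bound (satisfied).

Step 1: Compute V_q(n, t) = Σ_{j=0}^1 C(n, j) (q−1)^j.
  j = 0: C(13,0)·(3)^0 = 1·1 = 1.
  j = 1: C(13,1)·(3)^1 = 13·3 = 39.
  V_q(n, t) = 1 + 39 = 40.
Step 2: q^n = 4^13 = 67108864.
Step 3: Hamming bound ⌊q^n / V_q(n,t)⌋ = ⌊67108864/40⌋ = 1677721.
Step 4: Compare |C| = 646305 to 1677721: satisfied.
The claimed |C| lies below the Hamming bound.


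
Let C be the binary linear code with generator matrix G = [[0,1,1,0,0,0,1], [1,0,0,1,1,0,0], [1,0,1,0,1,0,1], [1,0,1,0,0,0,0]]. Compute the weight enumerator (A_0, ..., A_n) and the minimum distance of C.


Weight distribution: A_0 = 1, A_2 = 3, A_3 = 8, A_4 = 3, A_6 = 1. Minimum distance d = 2.

Enumerate all 2^4 = 16 messages m ∈ F_2^4.
For each, compute codeword c = mG in F_2^7, then tally its weight.
  m = 0000 → c = 0000000, weight = 0.
  m = 1000 → c = 0110001, weight = 3.
  m = 0100 → c = 1001100, weight = 3.
  m = 1100 → c = 1111101, weight = 6.
  m = 0010 → c = 1010101, weight = 4.
  m = 1010 → c = 1100100, weight = 3.
  m = 0110 → c = 0011001, weight = 3.
  m = 1110 → c = 0101000, weight = 2.
  m = 0001 → c = 1010000, weight = 2.
  m = 1001 → c = 1100001, weight = 3.
  m = 0101 → c = 0011100, weight = 3.
  m = 1101 → c = 0101101, weight = 4.
  m = 0011 → c = 0000101, weight = 2.
  m = 1011 → c = 0110100, weight = 3.
  m = 0111 → c = 1001001, weight = 3.
  m = 1111 → c = 1111000, weight = 4.
Tally weights:
  weight 0: 1 codewords.
  weight 2: 3 codewords.
  weight 3: 8 codewords.
  weight 4: 3 codewords.
  weight 6: 1 codewords.
Minimum distance d = smallest w > 0 with A_w > 0 = 2.
Sanity: Σ A_w = 16 = 2^4 = 16 ✓.


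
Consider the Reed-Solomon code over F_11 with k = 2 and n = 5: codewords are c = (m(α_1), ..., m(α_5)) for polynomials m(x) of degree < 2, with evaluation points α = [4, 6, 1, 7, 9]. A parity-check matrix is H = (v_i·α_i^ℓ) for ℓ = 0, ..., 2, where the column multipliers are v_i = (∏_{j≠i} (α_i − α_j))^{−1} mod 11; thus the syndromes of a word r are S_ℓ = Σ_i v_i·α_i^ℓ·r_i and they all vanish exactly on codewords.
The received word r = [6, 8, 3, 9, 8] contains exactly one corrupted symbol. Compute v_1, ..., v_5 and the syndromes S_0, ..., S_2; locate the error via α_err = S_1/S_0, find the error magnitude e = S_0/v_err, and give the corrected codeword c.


S = (7, 8, 6), error at position 5, error magnitude e = 8, c = [6, 8, 3, 9, 0].

Step 1: column multipliers v_i = (∏_{j≠i}(α_i − α_j))^{−1} mod 11.
  i = 1 (α = 4): (4−6)(4−1)(4−7)(4−9) = (−2)·3·(−3)·(−5) = −90 ≡ 9, so v_1 = 9^{−1} = 5 (mod 11).
  i = 2 (α = 6): (6−4)(6−1)(6−7)(6−9) = 2·5·(−1)·(−3) = 30 ≡ 8, so v_2 = 8^{−1} = 7 (mod 11).
  i = 3 (α = 1): (1−4)(1−6)(1−7)(1−9) = (−3)·(−5)·(−6)·(−8) = 720 ≡ 5, so v_3 = 5^{−1} = 9 (mod 11).
  i = 4 (α = 7): (7−4)(7−6)(7−1)(7−9) = 3·1·6·(−2) = −36 ≡ 8, so v_4 = 8^{−1} = 7 (mod 11).
  i = 5 (α = 9): (9−4)(9−6)(9−1)(9−7) = 5·3·8·2 = 240 ≡ 9, so v_5 = 9^{−1} = 5 (mod 11).
  v = [5, 7, 9, 7, 5].
Step 2: syndromes of r = [6, 8, 3, 9, 8] (all sums mod 11).
  S_0 = Σ v_i r_i = 5·6 + 7·8 + 9·3 + 7·9 + 5·8 = 216 ≡ 7.
  S_1 = Σ v_i α_i r_i = 5·4·6 + 7·6·8 + 9·1·3 + 7·7·9 + 5·9·8 = 1284 ≡ 8.
  α_i^2 mod 11 = [5, 3, 1, 5, 4].
  S_2 = Σ v_i α_i^2 r_i = 5·5·6 + 7·3·8 + 9·1·3 + 7·5·9 + 5·4·8 = 820 ≡ 6.
  S = (7, 8, 6) ≠ 0, so r is not a codeword (an error is present).
Step 3: locate the error. For a single error e at position i, S_ℓ = v_i·e·α_i^ℓ, so α_err = S_1/S_0.
  S_0^{−1} = 7^{−1} = 8 (mod 11), so α_err = 8·8 = 64 ≡ 9 = α_5. Error position i = 5.
  Consistency check: S_2/S_1 = 6·7 = 42 ≡ 9 = α_err ✓ (single-error assumption holds).
Step 4: error magnitude e = S_0/v_5 = S_0·∏_{j≠5}(α_5 − α_j) = 7·9 = 63 ≡ 8 (mod 11).
Step 5: correct position 5: c_5 = r_5 − e = 8 − 8 ≡ 0 (mod 11). Hence c = [6, 8, 3, 9, 0].
  Check: interpolating c through the α_i gives m(x) = 2 + 1·x (degree < 2) with m(α_i) = c_i for every i, so c is indeed a codeword.


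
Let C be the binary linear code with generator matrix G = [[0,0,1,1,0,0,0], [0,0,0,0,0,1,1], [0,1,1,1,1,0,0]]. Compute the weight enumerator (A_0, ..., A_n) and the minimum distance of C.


Weight distribution: A_0 = 1, A_2 = 3, A_4 = 3, A_6 = 1. Minimum distance d = 2.

Enumerate all 2^3 = 8 messages m ∈ F_2^3.
For each, compute codeword c = mG in F_2^7, then tally its weight.
  m = 000 → c = 0000000, weight = 0.
  m = 100 → c = 0011000, weight = 2.
  m = 010 → c = 0000011, weight = 2.
  m = 110 → c = 0011011, weight = 4.
  m = 001 → c = 0111100, weight = 4.
  m = 101 → c = 0100100, weight = 2.
  m = 011 → c = 0111111, weight = 6.
  m = 111 → c = 0100111, weight = 4.
Tally weights:
  weight 0: 1 codewords.
  weight 2: 3 codewords.
  weight 4: 3 codewords.
  weight 6: 1 codewords.
Minimum distance d = smallest w > 0 with A_w > 0 = 2.
Sanity: Σ A_w = 8 = 2^3 = 8 ✓.


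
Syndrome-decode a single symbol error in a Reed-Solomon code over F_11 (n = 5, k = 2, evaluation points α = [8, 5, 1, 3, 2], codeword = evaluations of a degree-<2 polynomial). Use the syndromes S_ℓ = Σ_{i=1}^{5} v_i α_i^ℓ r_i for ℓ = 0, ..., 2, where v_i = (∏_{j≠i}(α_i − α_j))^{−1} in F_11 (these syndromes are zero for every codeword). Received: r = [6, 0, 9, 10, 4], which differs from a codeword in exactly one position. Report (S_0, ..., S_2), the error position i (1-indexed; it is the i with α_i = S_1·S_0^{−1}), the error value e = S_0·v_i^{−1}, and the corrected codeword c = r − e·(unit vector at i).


S = (7, 1, 8), error at position 1, error magnitude e = 10, c = [7, 0, 9, 10, 4].

Step 1: column multipliers v_i = (∏_{j≠i}(α_i − α_j))^{−1} mod 11.
  i = 1 (α = 8): (8−5)(8−1)(8−3)(8−2) = 3·7·5·6 = 630 ≡ 3, so v_1 = 3^{−1} = 4 (mod 11).
  i = 2 (α = 5): (5−8)(5−1)(5−3)(5−2) = (−3)·4·2·3 = −72 ≡ 5, so v_2 = 5^{−1} = 9 (mod 11).
  i = 3 (α = 1): (1−8)(1−5)(1−3)(1−2) = (−7)·(−4)·(−2)·(−1) = 56 ≡ 1, so v_3 = 1^{−1} = 1 (mod 11).
  i = 4 (α = 3): (3−8)(3−5)(3−1)(3−2) = (−5)·(−2)·2·1 = 20 ≡ 9, so v_4 = 9^{−1} = 5 (mod 11).
  i = 5 (α = 2): (2−8)(2−5)(2−1)(2−3) = (−6)·(−3)·1·(−1) = −18 ≡ 4, so v_5 = 4^{−1} = 3 (mod 11).
  v = [4, 9, 1, 5, 3].
Step 2: syndromes of r = [6, 0, 9, 10, 4] (all sums mod 11).
  S_0 = Σ v_i r_i = 4·6 + 9·0 + 1·9 + 5·10 + 3·4 = 95 ≡ 7.
  S_1 = Σ v_i α_i r_i = 4·8·6 + 9·5·0 + 1·1·9 + 5·3·10 + 3·2·4 = 375 ≡ 1.
  α_i^2 mod 11 = [9, 3, 1, 9, 4].
  S_2 = Σ v_i α_i^2 r_i = 4·9·6 + 9·3·0 + 1·1·9 + 5·9·10 + 3·4·4 = 723 ≡ 8.
  S = (7, 1, 8) ≠ 0, so r is not a codeword (an error is present).
Step 3: locate the error. For a single error e at position i, S_ℓ = v_i·e·α_i^ℓ, so α_err = S_1/S_0.
  S_0^{−1} = 7^{−1} = 8 (mod 11), so α_err = 1·8 = 8 ≡ 8 = α_1. Error position i = 1.
  Consistency check: S_2/S_1 = 8·1 = 8 ≡ 8 = α_err ✓ (single-error assumption holds).
Step 4: error magnitude e = S_0/v_1 = S_0·∏_{j≠1}(α_1 − α_j) = 7·3 = 21 ≡ 10 (mod 11).
Step 5: correct position 1: c_1 = r_1 − e = 6 − 10 ≡ 7 (mod 11). Hence c = [7, 0, 9, 10, 4].
  Check: interpolating c through the α_i gives m(x) = 3 + 6·x (degree < 2) with m(α_i) = c_i for every i, so c is indeed a codeword.


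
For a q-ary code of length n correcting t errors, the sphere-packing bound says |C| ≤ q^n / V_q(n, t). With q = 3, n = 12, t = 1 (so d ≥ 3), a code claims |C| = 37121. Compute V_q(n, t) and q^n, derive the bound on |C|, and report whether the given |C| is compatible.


V_q(n, t) = 25, q^n = 531441, Hamming bound = 21257, |C| = 37121 > bound (violated).

Step 1: Compute V_q(n, t) = Σ_{j=0}^1 C(n, j) (q−1)^j.
  j = 0: C(12,0)·(2)^0 = 1·1 = 1.
  j = 1: C(12,1)·(2)^1 = 12·2 = 24.
  V_q(n, t) = 1 + 24 = 25.
Step 2: q^n = 3^12 = 531441.
Step 3: Hamming bound ⌊q^n / V_q(n,t)⌋ = ⌊531441/25⌋ = 21257.
Step 4: Compare |C| = 37121 to 21257: violated.
The claimed |C| lies above the Hamming bound, so no 3-ary code of length 12 with d ≥ 3 can have 37121 codewords.


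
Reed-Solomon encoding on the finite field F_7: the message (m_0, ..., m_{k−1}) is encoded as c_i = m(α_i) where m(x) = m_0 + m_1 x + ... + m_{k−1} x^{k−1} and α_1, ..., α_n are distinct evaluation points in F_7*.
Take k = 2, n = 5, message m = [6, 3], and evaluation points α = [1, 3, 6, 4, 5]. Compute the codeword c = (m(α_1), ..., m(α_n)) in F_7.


c = [2, 1, 3, 4, 0]

Message polynomial: m(x) = 6 + 3·x (mod 7).
For each evaluation point α_i, compute m(α_i) mod 7:
  α_1 = 1: Horner steps 3 → 2, so m(1) = 2.
  α_2 = 3: Horner steps 3 → 1, so m(3) = 1.
  α_3 = 6: Horner steps 3 → 3, so m(6) = 3.
  α_4 = 4: Horner steps 3 → 4, so m(4) = 4.
  α_5 = 5: Horner steps 3 → 0, so m(5) = 0.
Codeword c = [2, 1, 3, 4, 0] ∈ F_7^5.


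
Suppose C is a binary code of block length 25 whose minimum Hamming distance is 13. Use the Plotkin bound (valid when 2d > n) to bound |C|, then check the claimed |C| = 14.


Plotkin bound M ≤ 26; given |C| = 14 ≤ bound (satisfied).

Check applicability: 2d = 26, n = 25.
2d − n = 1 > 0, so Plotkin applies.
Compute d/(2d−n) = 13/1 ≈ 13.0000.
⌊d/(2d−n)⌋ = 13.
Plotkin bound: M ≤ 2·13 = 26.
Given |C| = 14, check: satisfied.
This |C| is below the Plotkin bound.


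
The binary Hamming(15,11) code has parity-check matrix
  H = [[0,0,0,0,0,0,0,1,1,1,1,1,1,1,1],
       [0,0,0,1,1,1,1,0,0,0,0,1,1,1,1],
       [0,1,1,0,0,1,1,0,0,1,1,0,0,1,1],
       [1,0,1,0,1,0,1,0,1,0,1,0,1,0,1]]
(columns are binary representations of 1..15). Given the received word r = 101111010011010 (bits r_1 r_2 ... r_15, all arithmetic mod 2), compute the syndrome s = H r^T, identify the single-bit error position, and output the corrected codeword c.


s = (0, 1, 0, 0)^T, error position = 4, corrected codeword c = 101011010011010

Compute s = H r^T mod 2 one row at a time:
  s_1 = 1 + 0 + 0 + 1 + 1 + 0 + 1 + 0 = 4 ≡ 0 (mod 2).
  s_2 = 1 + 1 + 1 + 0 + 1 + 0 + 1 + 0 = 5 ≡ 1 (mod 2).
  s_3 = 0 + 1 + 1 + 0 + 0 + 1 + 1 + 0 = 4 ≡ 0 (mod 2).
  s_4 = 1 + 1 + 1 + 0 + 0 + 1 + 0 + 0 = 4 ≡ 0 (mod 2).
s = (0, 1, 0, 0)^T — this equals column 4 of H (binary 0100), so error is at position 4.
Correct: flip bit 4 of r = 101111010011010 to get c = 101011010011010.


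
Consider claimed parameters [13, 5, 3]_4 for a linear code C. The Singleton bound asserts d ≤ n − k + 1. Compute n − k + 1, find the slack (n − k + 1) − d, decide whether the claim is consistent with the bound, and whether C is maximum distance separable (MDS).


Singleton RHS = n − k + 1 = 9, slack = 6, bound satisfied, not MDS.

Singleton bound: d ≤ n − k + 1.
Here n = 13, k = 5, so n − k + 1 = 9.
Given d = 3, check d ≤ 9: YES.
Slack = (n − k + 1) − d = 6.
The code is NOT MDS (slack = 6 > 0).
Description: the claimed parameters are [13, 5, 3]_4; such a code would be non-MDS.


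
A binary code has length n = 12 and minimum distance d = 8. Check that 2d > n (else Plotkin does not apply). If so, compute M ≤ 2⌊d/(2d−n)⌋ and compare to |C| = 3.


Plotkin bound M ≤ 4; given |C| = 3 ≤ bound (satisfied).

Check applicability: 2d = 16, n = 12.
2d − n = 4 > 0, so Plotkin applies.
Compute d/(2d−n) = 8/4 ≈ 2.0000.
⌊d/(2d−n)⌋ = 2.
Plotkin bound: M ≤ 2·2 = 4.
Given |C| = 3, check: satisfied.
This |C| is below the Plotkin bound.


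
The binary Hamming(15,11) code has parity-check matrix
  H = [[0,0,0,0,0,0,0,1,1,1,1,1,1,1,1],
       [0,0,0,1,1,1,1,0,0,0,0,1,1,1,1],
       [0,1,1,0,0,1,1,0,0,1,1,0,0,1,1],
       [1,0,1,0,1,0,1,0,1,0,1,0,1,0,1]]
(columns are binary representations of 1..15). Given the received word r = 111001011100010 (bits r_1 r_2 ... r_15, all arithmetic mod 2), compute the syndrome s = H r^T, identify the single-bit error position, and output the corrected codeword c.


s = (0, 0, 1, 1)^T, error position = 3, corrected codeword c = 110001011100010

Compute s = H r^T mod 2 one row at a time:
  s_1 = 1 + 1 + 1 + 0 + 0 + 0 + 1 + 0 = 4 ≡ 0 (mod 2).
  s_2 = 0 + 0 + 1 + 0 + 0 + 0 + 1 + 0 = 2 ≡ 0 (mod 2).
  s_3 = 1 + 1 + 1 + 0 + 1 + 0 + 1 + 0 = 5 ≡ 1 (mod 2).
  s_4 = 1 + 1 + 0 + 0 + 1 + 0 + 0 + 0 = 3 ≡ 1 (mod 2).
s = (0, 0, 1, 1)^T — this equals column 3 of H (binary 0011), so error is at position 3.
Correct: flip bit 3 of r = 111001011100010 to get c = 110001011100010.


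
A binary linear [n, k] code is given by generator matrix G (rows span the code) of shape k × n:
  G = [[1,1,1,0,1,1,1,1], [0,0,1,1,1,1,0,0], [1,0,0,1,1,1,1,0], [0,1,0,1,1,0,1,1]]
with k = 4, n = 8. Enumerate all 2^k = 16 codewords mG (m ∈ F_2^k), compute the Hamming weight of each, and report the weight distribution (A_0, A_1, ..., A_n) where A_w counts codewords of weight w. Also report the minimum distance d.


Weight distribution: A_0 = 1, A_2 = 1, A_3 = 3, A_4 = 5, A_5 = 4, A_6 = 1, A_7 = 1. Minimum distance d = 2.

Enumerate all 2^4 = 16 messages m ∈ F_2^4.
For each, compute codeword c = mG in F_2^8, then tally its weight.
  m = 0000 → c = 00000000, weight = 0.
  m = 1000 → c = 11101111, weight = 7.
  m = 0100 → c = 00111100, weight = 4.
  m = 1100 → c = 11010011, weight = 5.
  m = 0010 → c = 10011110, weight = 5.
  m = 1010 → c = 01110001, weight = 4.
  m = 0110 → c = 10100010, weight = 3.
  m = 1110 → c = 01001101, weight = 4.
  m = 0001 → c = 01011011, weight = 5.
  m = 1001 → c = 10110100, weight = 4.
  m = 0101 → c = 01100111, weight = 5.
  m = 1101 → c = 10001000, weight = 2.
  m = 0011 → c = 11000101, weight = 4.
  m = 1011 → c = 00101010, weight = 3.
  m = 0111 → c = 11111001, weight = 6.
  m = 1111 → c = 00010110, weight = 3.
Tally weights:
  weight 0: 1 codewords.
  weight 2: 1 codewords.
  weight 3: 3 codewords.
  weight 4: 5 codewords.
  weight 5: 4 codewords.
  weight 6: 1 codewords.
  weight 7: 1 codewords.
Minimum distance d = smallest w > 0 with A_w > 0 = 2.
Sanity: Σ A_w = 16 = 2^4 = 16 ✓.


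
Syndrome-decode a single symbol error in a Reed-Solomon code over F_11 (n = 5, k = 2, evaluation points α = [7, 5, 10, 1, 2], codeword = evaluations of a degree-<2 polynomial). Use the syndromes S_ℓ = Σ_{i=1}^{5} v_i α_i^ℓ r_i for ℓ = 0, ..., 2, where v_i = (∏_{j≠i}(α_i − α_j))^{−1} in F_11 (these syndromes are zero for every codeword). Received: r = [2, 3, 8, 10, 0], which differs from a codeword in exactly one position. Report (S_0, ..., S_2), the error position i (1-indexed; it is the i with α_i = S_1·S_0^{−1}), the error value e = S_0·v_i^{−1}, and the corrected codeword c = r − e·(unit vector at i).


S = (9, 8, 1), error at position 1, error magnitude e = 8, c = [5, 3, 8, 10, 0].

Step 1: column multipliers v_i = (∏_{j≠i}(α_i − α_j))^{−1} mod 11.
  i = 1 (α = 7): (7−5)(7−10)(7−1)(7−2) = 2·(−3)·6·5 = −180 ≡ 7, so v_1 = 7^{−1} = 8 (mod 11).
  i = 2 (α = 5): (5−7)(5−10)(5−1)(5−2) = (−2)·(−5)·4·3 = 120 ≡ 10, so v_2 = 10^{−1} = 10 (mod 11).
  i = 3 (α = 10): (10−7)(10−5)(10−1)(10−2) = 3·5·9·8 = 1080 ≡ 2, so v_3 = 2^{−1} = 6 (mod 11).
  i = 4 (α = 1): (1−7)(1−5)(1−10)(1−2) = (−6)·(−4)·(−9)·(−1) = 216 ≡ 7, so v_4 = 7^{−1} = 8 (mod 11).
  i = 5 (α = 2): (2−7)(2−5)(2−10)(2−1) = (−5)·(−3)·(−8)·1 = −120 ≡ 1, so v_5 = 1^{−1} = 1 (mod 11).
  v = [8, 10, 6, 8, 1].
Step 2: syndromes of r = [2, 3, 8, 10, 0] (all sums mod 11).
  S_0 = Σ v_i r_i = 8·2 + 10·3 + 6·8 + 8·10 + 1·0 = 174 ≡ 9.
  S_1 = Σ v_i α_i r_i = 8·7·2 + 10·5·3 + 6·10·8 + 8·1·10 + 1·2·0 = 822 ≡ 8.
  α_i^2 mod 11 = [5, 3, 1, 1, 4].
  S_2 = Σ v_i α_i^2 r_i = 8·5·2 + 10·3·3 + 6·1·8 + 8·1·10 + 1·4·0 = 298 ≡ 1.
  S = (9, 8, 1) ≠ 0, so r is not a codeword (an error is present).
Step 3: locate the error. For a single error e at position i, S_ℓ = v_i·e·α_i^ℓ, so α_err = S_1/S_0.
  S_0^{−1} = 9^{−1} = 5 (mod 11), so α_err = 8·5 = 40 ≡ 7 = α_1. Error position i = 1.
  Consistency check: S_2/S_1 = 1·7 = 7 ≡ 7 = α_err ✓ (single-error assumption holds).
Step 4: error magnitude e = S_0/v_1 = S_0·∏_{j≠1}(α_1 − α_j) = 9·7 = 63 ≡ 8 (mod 11).
Step 5: correct position 1: c_1 = r_1 − e = 2 − 8 ≡ 5 (mod 11). Hence c = [5, 3, 8, 10, 0].
  Check: interpolating c through the α_i gives m(x) = 9 + 1·x (degree < 2) with m(α_i) = c_i for every i, so c is indeed a codeword.


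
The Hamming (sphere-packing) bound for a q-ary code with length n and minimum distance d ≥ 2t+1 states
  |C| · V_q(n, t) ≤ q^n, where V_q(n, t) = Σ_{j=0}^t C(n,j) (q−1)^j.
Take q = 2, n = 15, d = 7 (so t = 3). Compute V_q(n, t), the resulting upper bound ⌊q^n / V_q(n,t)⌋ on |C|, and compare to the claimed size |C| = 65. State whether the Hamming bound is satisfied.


V_q(n, t) = 576, q^n = 32768, Hamming bound = 56, |C| = 65 > bound (violated).

Step 1: Compute V_q(n, t) = Σ_{j=0}^3 C(n, j) (q−1)^j.
  j = 0: C(15,0)·(1)^0 = 1·1 = 1.
  j = 1: C(15,1)·(1)^1 = 15·1 = 15.
  j = 2: C(15,2)·(1)^2 = 105·1 = 105.
  j = 3: C(15,3)·(1)^3 = 455·1 = 455.
  V_q(n, t) = 1 + 15 + 105 + 455 = 576.
Step 2: q^n = 2^15 = 32768.
Step 3: Hamming bound ⌊q^n / V_q(n,t)⌋ = ⌊32768/576⌋ = 56.
Step 4: Compare |C| = 65 to 56: violated.
The claimed |C| lies above the Hamming bound, so no 2-ary code of length 15 with d ≥ 7 can have 65 codewords.


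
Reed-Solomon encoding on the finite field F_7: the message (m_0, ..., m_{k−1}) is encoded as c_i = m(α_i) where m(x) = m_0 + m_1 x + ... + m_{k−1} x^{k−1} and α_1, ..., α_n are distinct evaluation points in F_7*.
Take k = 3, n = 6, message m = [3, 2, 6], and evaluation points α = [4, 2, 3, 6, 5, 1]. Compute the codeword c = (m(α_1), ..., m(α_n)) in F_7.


c = [2, 3, 0, 0, 2, 4]

Message polynomial: m(x) = 3 + 2·x + 6·x^2 (mod 7).
For each evaluation point α_i, compute m(α_i) mod 7:
  α_1 = 4: Horner steps 6 → 5 → 2, so m(4) = 2.
  α_2 = 2: Horner steps 6 → 0 → 3, so m(2) = 3.
  α_3 = 3: Horner steps 6 → 6 → 0, so m(3) = 0.
  α_4 = 6: Horner steps 6 → 3 → 0, so m(6) = 0.
  α_5 = 5: Horner steps 6 → 4 → 2, so m(5) = 2.
  α_6 = 1: Horner steps 6 → 1 → 4, so m(1) = 4.
Codeword c = [2, 3, 0, 0, 2, 4] ∈ F_7^6.


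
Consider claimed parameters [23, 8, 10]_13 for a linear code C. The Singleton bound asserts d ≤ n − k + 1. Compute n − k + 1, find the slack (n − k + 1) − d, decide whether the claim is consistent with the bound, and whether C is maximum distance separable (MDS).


Singleton RHS = n − k + 1 = 16, slack = 6, bound satisfied, not MDS.

Singleton bound: d ≤ n − k + 1.
Here n = 23, k = 8, so n − k + 1 = 16.
Given d = 10, check d ≤ 16: YES.
Slack = (n − k + 1) − d = 6.
The code is NOT MDS (slack = 6 > 0).
Description: the claimed parameters are [23, 8, 10]_13; such a code would be non-MDS.


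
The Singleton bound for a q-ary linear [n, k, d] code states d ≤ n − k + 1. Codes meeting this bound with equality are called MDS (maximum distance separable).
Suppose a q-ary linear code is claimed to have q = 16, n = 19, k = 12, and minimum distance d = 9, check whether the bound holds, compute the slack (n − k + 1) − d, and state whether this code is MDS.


Singleton RHS = n − k + 1 = 8, slack = -1, bound violated (no such code; not MDS).

Singleton bound: d ≤ n − k + 1.
Here n = 19, k = 12, so n − k + 1 = 8.
Given d = 9, check d ≤ 8: NO.
Slack = (n − k + 1) − d = -1.
The slack is negative: d = 9 exceeds n − k + 1 = 8 by 1, so the Singleton bound is violated and no linear [19, 12, 9]_16 code can exist. In particular it is not MDS (MDS requires d = n − k + 1 exactly).
Description: the claimed parameters are [19, 12, 9]_16; such a code would be impossible (violates the Singleton bound).


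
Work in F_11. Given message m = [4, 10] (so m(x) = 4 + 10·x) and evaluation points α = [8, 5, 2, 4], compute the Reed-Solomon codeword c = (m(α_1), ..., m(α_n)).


c = [7, 10, 2, 0]

Message polynomial: m(x) = 4 + 10·x (mod 11).
For each evaluation point α_i, compute m(α_i) mod 11:
  α_1 = 8: Horner steps 10 → 7, so m(8) = 7.
  α_2 = 5: Horner steps 10 → 10, so m(5) = 10.
  α_3 = 2: Horner steps 10 → 2, so m(2) = 2.
  α_4 = 4: Horner steps 10 → 0, so m(4) = 0.
Codeword c = [7, 10, 2, 0] ∈ F_11^4.


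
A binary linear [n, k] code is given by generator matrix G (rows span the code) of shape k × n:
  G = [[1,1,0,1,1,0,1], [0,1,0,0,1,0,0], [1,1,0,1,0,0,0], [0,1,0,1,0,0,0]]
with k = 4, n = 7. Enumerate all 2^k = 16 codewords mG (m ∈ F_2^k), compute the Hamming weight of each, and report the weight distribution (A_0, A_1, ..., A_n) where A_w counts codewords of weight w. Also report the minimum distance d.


Weight distribution: A_0 = 1, A_1 = 1, A_2 = 6, A_3 = 6, A_4 = 1, A_5 = 1. Minimum distance d = 1.

Enumerate all 2^4 = 16 messages m ∈ F_2^4.
For each, compute codeword c = mG in F_2^7, then tally its weight.
  m = 0000 → c = 0000000, weight = 0.
  m = 1000 → c = 1101101, weight = 5.
  m = 0100 → c = 0100100, weight = 2.
  m = 1100 → c = 1001001, weight = 3.
  m = 0010 → c = 1101000, weight = 3.
  m = 1010 → c = 0000101, weight = 2.
  m = 0110 → c = 1001100, weight = 3.
  m = 1110 → c = 0100001, weight = 2.
  m = 0001 → c = 0101000, weight = 2.
  m = 1001 → c = 1000101, weight = 3.
  m = 0101 → c = 0001100, weight = 2.
  m = 1101 → c = 1100001, weight = 3.
  m = 0011 → c = 1000000, weight = 1.
  m = 1011 → c = 0101101, weight = 4.
  m = 0111 → c = 1100100, weight = 3.
  m = 1111 → c = 0001001, weight = 2.
Tally weights:
  weight 0: 1 codewords.
  weight 1: 1 codewords.
  weight 2: 6 codewords.
  weight 3: 6 codewords.
  weight 4: 1 codewords.
  weight 5: 1 codewords.
Minimum distance d = smallest w > 0 with A_w > 0 = 1.
Sanity: Σ A_w = 16 = 2^4 = 16 ✓.
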